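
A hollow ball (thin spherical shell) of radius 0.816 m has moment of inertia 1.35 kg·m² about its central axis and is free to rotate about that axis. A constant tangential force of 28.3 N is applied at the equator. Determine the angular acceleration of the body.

α ≈ 17.1 rad/s²

τ = F R = (28.3)(0.816) = 23.09 N·m.
From τ = Iα: α = 23.09/1.350 = 17.11 rad/s².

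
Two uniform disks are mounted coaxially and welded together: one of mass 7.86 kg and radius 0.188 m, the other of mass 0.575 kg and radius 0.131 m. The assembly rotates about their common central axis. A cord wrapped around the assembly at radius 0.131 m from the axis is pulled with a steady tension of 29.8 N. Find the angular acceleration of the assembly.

I = ½M₁R₁² + ½M₂R₂² = ½(7.86)(0.188)² + ½(0.575)(0.131)² = 0.1438 kg·m².
τ = F r = (29.8)(0.131) = 3.904 N·m.
α = τ/I = 3.904/0.1438 = 27.14 rad/s².

α ≈ 27.1 rad/s²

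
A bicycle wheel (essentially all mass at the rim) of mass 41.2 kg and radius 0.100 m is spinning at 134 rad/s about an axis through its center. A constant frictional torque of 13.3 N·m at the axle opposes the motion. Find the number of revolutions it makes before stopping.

I = MR² = (41.2)(0.100)² = 0.4120 kg·m².
The net torque has magnitude 13.3 N·m, opposing ω.
|α| = τ/I = 13.30/0.4120 = 32.28 rad/s² (deceleration).
ω² = ω₀² − 2|α|θ with ω = 0 ⇒ θ = ω₀²/(2|α|) = 278.1 rad = 44.26 rev.

≈ 44.3 revolutions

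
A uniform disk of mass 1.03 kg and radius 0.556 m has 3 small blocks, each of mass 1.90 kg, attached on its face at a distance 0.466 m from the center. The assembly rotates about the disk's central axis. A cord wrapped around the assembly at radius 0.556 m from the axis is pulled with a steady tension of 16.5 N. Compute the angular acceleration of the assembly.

I_disk = ½MR² = ½(1.03)(0.556)² = 0.1592 kg·m².
I_blocks = 3·m·r² = 3(1.90)(0.466)² = 1.238 kg·m².
Total I = 1.397 kg·m².
τ = F r = (16.5)(0.556) = 9.174 N·m.
α = τ/I = 9.174/1.397 = 6.567 rad/s².

α ≈ 6.57 rad/s²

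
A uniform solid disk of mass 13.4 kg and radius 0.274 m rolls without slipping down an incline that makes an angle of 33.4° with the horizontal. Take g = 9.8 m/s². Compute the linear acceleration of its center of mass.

a ≈ 3.60 m/s²

Translation along the incline: Mg sinθ − f = Ma.
Rotation about the center: fR = Iα with I = ½MR². No-slip gives a = αR, so f = (I/R²)a = (1/2)M a.
Substituting: Mg sinθ = (1 + 0.5000)Ma, so a = g sinθ/(1 + 0.5000) = (9.8) sin 33.4° / 1.500 = 3.596 m/s².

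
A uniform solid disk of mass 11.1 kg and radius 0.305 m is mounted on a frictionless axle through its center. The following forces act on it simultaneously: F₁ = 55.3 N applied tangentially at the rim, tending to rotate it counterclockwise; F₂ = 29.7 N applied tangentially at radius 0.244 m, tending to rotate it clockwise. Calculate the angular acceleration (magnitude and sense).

α ≈ 18.6 rad/s², counterclockwise

I = ½MR² = (1/2)(11.1)(0.305)² = 0.5163 kg·m².
Taking counterclockwise as positive: τ₁ = +(55.3)(0.305) = +16.87 N·m; τ₂ = −(29.7)(0.244) = −7.247 N·m.
Net torque τ = 9.620 N·m.
α = τ/I = 9.620/0.5163 = 18.63 rad/s².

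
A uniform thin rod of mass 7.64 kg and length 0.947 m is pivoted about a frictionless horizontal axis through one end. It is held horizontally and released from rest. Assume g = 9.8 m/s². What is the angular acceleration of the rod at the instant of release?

α ≈ 15.5 rad/s²

About the pivot, I = (1/3)ML² = (1/3)(7.64)(0.947)² = 2.284 kg·m².
The weight acts at the center, a distance L/2 = 0.4735 m from the pivot; τ = Mg(L/2) = 35.45 N·m.
α = τ/I = 35.45/2.284 = 15.52 rad/s².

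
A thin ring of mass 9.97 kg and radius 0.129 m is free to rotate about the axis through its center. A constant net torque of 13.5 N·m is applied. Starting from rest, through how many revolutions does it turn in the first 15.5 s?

≈ 1560 revolutions

I = MR² = (9.97)(0.129)² = 0.1659 kg·m².
α = τ/I = 13.5/0.1659 = 81.37 rad/s².
θ = ½αt² = ½(81.37)(15.5)² = 9774 rad.
Revolutions = θ/(2π) = 1556.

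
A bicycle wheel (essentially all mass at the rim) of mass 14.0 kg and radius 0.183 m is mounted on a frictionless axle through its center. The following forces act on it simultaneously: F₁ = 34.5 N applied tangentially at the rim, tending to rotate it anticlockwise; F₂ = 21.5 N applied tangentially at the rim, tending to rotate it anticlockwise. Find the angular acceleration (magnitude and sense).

α ≈ 21.9 rad/s², anticlockwise

I = MR² = (14.0)(0.183)² = 0.4688 kg·m².
Taking anticlockwise as positive: τ₁ = +(34.5)(0.183) = +6.313 N·m; τ₂ = +(21.5)(0.183) = +3.934 N·m.
Net torque τ = 10.25 N·m.
α = τ/I = 10.25/0.4688 = 21.86 rad/s².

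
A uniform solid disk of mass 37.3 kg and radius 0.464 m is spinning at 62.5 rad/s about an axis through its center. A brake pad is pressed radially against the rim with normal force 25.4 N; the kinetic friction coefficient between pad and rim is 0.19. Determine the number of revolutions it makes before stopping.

I = ½MR² = (1/2)(37.3)(0.464)² = 4.015 kg·m².
Friction force f = μN = (0.19)(25.4) = 4.826 N at the rim; torque magnitude τ = fR = 2.239 N·m, opposing ω.
|α| = τ/I = 2.239/4.015 = 0.5577 rad/s² (deceleration).
ω² = ω₀² − 2|α|θ with ω = 0 ⇒ θ = ω₀²/(2|α|) = 3502 rad = 557.4 rev.

≈ 557 revolutions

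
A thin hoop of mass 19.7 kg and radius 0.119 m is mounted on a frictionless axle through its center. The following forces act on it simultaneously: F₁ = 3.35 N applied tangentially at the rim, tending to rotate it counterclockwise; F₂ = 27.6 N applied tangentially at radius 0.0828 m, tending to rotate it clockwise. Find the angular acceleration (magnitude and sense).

I = MR² = (19.7)(0.119)² = 0.2790 kg·m².
Taking counterclockwise as positive: τ₁ = +(3.35)(0.119) = +0.3987 N·m; τ₂ = −(27.6)(0.0828) = −2.285 N·m.
Net torque τ = -1.887 N·m.
α = τ/I = -1.887/0.2790 = -6.763 rad/s².

α ≈ 6.76 rad/s², clockwise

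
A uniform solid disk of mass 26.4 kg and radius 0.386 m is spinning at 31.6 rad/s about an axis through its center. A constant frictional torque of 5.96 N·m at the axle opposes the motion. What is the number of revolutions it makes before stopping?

I = ½MR² = (1/2)(26.4)(0.386)² = 1.967 kg·m².
The net torque has magnitude 5.96 N·m, opposing ω.
|α| = τ/I = 5.960/1.967 = 3.030 rad/s² (deceleration).
ω² = ω₀² − 2|α|θ with ω = 0 ⇒ θ = ω₀²/(2|α|) = 164.8 rad = 26.22 rev.

≈ 26.2 revolutions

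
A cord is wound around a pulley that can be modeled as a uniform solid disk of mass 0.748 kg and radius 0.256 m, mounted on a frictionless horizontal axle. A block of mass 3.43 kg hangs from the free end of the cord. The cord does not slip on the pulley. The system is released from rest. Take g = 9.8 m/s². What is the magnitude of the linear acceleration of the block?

I = ½MR² = (1/2)(0.748)(0.256)² = 0.02451 kg·m².
Block: mg − T = ma. Pulley: TR = Iα. No-slip: a = αR, so T = (I/R²)a = 0.3740·a.
Then mg = (m + 0.3740)a, so a = (3.43)(9.8)/(3.43 + 0.3740) = 8.836 m/s².

a ≈ 8.84 m/s²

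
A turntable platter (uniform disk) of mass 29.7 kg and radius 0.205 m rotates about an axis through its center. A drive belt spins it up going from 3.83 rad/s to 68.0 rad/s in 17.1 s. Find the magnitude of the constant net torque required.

τ ≈ 2.34 N·m

I = ½MR² = (1/2)(29.7)(0.205)² = 0.6241 kg·m².
α = Δω/Δt = (68.0 − 3.83)/17.1 = 3.753 rad/s².
τ = Iα = (0.6241)(3.753) = 2.342 N·m.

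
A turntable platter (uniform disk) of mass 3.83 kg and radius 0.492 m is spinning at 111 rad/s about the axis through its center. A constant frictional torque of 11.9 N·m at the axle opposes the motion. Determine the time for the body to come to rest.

t ≈ 4.32 s

I = ½MR² = (1/2)(3.83)(0.492)² = 0.4636 kg·m².
The net torque has magnitude 11.9 N·m, opposing ω.
|α| = τ/I = 11.90/0.4636 = 25.67 rad/s² (deceleration).
0 = ω₀ − |α|t ⇒ t = ω₀/|α| = 111/25.67 = 4.324 s.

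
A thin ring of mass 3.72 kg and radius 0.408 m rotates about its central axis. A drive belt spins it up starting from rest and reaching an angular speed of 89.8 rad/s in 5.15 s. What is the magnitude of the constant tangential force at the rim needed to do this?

I = MR² = (3.72)(0.408)² = 0.6192 kg·m².
α = Δω/Δt = (89.8 − 0)/5.15 = 17.44 rad/s².
The required torque is τ = Iα = (0.6192)(17.44) = 10.80 N·m.
A tangential force at the rim gives τ = FR, so F = τ/R = 10.80/0.408 = 26.47 N.

F ≈ 26.5 N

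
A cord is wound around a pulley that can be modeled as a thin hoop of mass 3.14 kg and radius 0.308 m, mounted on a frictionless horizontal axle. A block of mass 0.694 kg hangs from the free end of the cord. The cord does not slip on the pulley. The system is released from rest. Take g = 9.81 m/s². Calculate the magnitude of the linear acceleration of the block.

I = MR² = (3.14)(0.308)² = 0.2979 kg·m².
Block: mg − T = ma. Pulley: TR = Iα. No-slip: a = αR, so T = (I/R²)a = 3.140·a.
Then mg = (m + 3.140)a, so a = (0.694)(9.81)/(0.694 + 3.140) = 1.776 m/s².

a ≈ 1.78 m/s²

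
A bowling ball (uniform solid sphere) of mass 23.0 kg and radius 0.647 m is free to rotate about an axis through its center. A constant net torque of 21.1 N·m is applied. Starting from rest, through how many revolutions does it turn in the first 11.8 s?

I = (2/5)MR² = (2/5)(23.0)(0.647)² = 3.851 kg·m².
α = τ/I = 21.1/3.851 = 5.479 rad/s².
θ = ½αt² = ½(5.479)(11.8)² = 381.4 rad.
Revolutions = θ/(2π) = 60.71.

≈ 60.7 revolutions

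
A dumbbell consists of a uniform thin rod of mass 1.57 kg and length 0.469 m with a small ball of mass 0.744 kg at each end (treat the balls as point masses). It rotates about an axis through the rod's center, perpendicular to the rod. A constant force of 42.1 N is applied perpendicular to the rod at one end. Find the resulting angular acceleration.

α ≈ 89.3 rad/s²

I_rod = (1/12)ML² = (1/12)(1.57)(0.469)² = 0.02878 kg·m².
I_balls = 2·m·(L/2)² = 2(0.744)(0.2345)² = 0.08183 kg·m².
Total I = 0.1106 kg·m².
τ = F·(L/2) = (42.1)(0.234) = 9.872 N·m.
α = τ/I = 9.872/0.1106 = 89.26 rad/s².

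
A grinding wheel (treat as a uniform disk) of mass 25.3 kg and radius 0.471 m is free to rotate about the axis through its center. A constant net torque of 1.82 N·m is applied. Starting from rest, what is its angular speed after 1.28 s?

I = ½MR² = (1/2)(25.3)(0.471)² = 2.806 kg·m².
α = τ/I = 1.82/2.806 = 0.6485 rad/s².
ω = ω₀ + αt = 0 + (0.6485)(1.28) = 0.8301 rad/s.

ω ≈ 0.830 rad/s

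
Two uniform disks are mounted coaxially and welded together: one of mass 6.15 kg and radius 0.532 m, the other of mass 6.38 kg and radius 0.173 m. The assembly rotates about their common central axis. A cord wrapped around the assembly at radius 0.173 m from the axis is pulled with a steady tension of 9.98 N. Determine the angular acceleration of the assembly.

α ≈ 1.79 rad/s²

I = ½M₁R₁² + ½M₂R₂² = ½(6.15)(0.532)² + ½(6.38)(0.173)² = 0.9658 kg·m².
τ = F r = (9.98)(0.173) = 1.727 N·m.
α = τ/I = 1.727/0.9658 = 1.788 rad/s².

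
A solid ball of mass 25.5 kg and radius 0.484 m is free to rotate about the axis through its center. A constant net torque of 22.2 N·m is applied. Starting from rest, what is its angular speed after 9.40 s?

I = (2/5)MR² = (2/5)(25.5)(0.484)² = 2.389 kg·m².
α = τ/I = 22.2/2.389 = 9.291 rad/s².
ω = ω₀ + αt = 0 + (9.291)(9.40) = 87.34 rad/s.

ω ≈ 87.3 rad/s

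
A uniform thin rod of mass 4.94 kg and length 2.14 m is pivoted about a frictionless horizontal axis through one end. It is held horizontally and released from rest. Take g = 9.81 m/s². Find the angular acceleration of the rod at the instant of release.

About the pivot, I = (1/3)ML² = (1/3)(4.94)(2.14)² = 7.541 kg·m².
The weight acts at the center, a distance L/2 = 1.070 m from the pivot; τ = Mg(L/2) = 51.85 N·m.
α = τ/I = 51.85/7.541 = 6.876 rad/s².
(Equivalently α = (3g/(2L)) = 6.876 rad/s².)

α ≈ 6.88 rad/s²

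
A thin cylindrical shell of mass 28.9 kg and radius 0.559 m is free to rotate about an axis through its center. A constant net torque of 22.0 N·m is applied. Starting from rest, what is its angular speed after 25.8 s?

I = MR² = (28.9)(0.559)² = 9.031 kg·m².
α = τ/I = 22.0/9.031 = 2.436 rad/s².
ω = ω₀ + αt = 0 + (2.436)(25.8) = 62.85 rad/s.

ω ≈ 62.9 rad/s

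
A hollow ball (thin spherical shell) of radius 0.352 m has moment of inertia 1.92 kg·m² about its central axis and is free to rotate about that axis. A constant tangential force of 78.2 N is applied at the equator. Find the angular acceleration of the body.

τ = F R = (78.2)(0.352) = 27.53 N·m.
Newton's second law for rotation, τ = Iα, gives α = τ/I = 27.53/1.920 = 14.34 rad/s².

α ≈ 14.3 rad/s²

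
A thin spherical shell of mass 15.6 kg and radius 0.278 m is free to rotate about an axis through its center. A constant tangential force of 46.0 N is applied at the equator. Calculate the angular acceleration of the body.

I = (2/3)MR² = (2/3)(15.6)(0.278)² = 0.8038 kg·m².
τ = F R = (46.0)(0.278) = 12.79 N·m.
Newton's second law for rotation, τ = Iα, gives α = τ/I = 12.79/0.8038 = 15.91 rad/s².

α ≈ 15.9 rad/s²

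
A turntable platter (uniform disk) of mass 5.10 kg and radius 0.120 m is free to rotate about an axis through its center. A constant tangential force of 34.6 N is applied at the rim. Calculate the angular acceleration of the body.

α ≈ 113 rad/s²

I = ½MR² = (1/2)(5.10)(0.120)² = 0.03672 kg·m².
τ = F R = (34.6)(0.120) = 4.152 N·m.
Newton's second law for rotation, τ = Iα, gives α = τ/I = 4.152/0.03672 = 113.1 rad/s².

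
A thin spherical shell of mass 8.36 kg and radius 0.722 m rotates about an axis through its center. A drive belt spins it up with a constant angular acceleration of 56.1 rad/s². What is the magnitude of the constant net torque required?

τ ≈ 163 N·m

I = (2/3)MR² = (2/3)(8.36)(0.722)² = 2.905 kg·m².
τ = Iα = (2.905)(56.10) = 163.0 N·m.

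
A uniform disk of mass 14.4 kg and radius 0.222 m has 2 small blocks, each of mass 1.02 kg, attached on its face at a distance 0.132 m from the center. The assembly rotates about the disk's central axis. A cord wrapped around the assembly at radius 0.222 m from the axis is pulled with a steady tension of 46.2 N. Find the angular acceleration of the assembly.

I_disk = ½MR² = ½(14.4)(0.222)² = 0.3548 kg·m².
I_blocks = 2·m·r² = 2(1.02)(0.132)² = 0.03554 kg·m².
Total I = 0.3904 kg·m².
τ = F r = (46.2)(0.222) = 10.26 N·m.
α = τ/I = 10.26/0.3904 = 26.27 rad/s².

α ≈ 26.3 rad/s²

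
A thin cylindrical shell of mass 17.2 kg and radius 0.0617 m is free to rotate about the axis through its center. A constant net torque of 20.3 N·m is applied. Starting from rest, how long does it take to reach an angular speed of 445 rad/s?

I = MR² = (17.2)(0.0617)² = 0.06548 kg·m².
α = τ/I = 20.3/0.06548 = 310.0 rad/s².
ω = αt ⇒ t = ω/α = 445/310.0 = 1.435 s.

t ≈ 1.44 s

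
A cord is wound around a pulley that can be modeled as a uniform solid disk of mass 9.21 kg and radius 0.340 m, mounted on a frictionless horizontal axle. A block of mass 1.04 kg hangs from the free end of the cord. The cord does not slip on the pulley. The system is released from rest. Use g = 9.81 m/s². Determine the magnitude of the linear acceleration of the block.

I = ½MR² = (1/2)(9.21)(0.340)² = 0.5323 kg·m².
Block: mg − T = ma. Pulley: TR = Iα. No-slip: a = αR, so T = (I/R²)a = 4.605·a.
Then mg = (m + 4.605)a, so a = (1.04)(9.81)/(1.04 + 4.605) = 1.807 m/s².

a ≈ 1.81 m/s²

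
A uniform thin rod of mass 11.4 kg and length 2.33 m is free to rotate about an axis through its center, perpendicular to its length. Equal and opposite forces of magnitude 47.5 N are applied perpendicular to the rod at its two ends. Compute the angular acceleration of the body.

α ≈ 21.5 rad/s²

I = (1/12)ML² = (1/12)(11.4)(2.33)² = 5.157 kg·m².
The couple gives τ = F·(L/2) + F·(L/2) = F L = (47.5)(2.33) = 110.7 N·m.
From τ = Iα: α = 110.7/5.157 = 21.46 rad/s².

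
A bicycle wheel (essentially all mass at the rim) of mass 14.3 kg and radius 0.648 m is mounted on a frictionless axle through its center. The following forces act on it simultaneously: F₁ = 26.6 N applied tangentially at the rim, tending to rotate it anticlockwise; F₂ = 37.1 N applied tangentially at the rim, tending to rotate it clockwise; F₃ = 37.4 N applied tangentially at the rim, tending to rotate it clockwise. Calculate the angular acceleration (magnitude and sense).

I = MR² = (14.3)(0.648)² = 6.005 kg·m².
Taking anticlockwise as positive: τ₁ = +(26.6)(0.648) = +17.24 N·m; τ₂ = −(37.1)(0.648) = −24.04 N·m; τ₃ = −(37.4)(0.648) = −24.24 N·m.
Net torque τ = -31.04 N·m.
α = τ/I = -31.04/6.005 = -5.169 rad/s².

α ≈ 5.17 rad/s², clockwise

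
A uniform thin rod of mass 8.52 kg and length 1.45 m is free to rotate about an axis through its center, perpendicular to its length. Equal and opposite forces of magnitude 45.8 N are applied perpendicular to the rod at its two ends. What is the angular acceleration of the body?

α ≈ 44.5 rad/s²

I = (1/12)ML² = (1/12)(8.52)(1.45)² = 1.493 kg·m².
The couple gives τ = F·(L/2) + F·(L/2) = F L = (45.8)(1.45) = 66.41 N·m.
Newton's second law for rotation, τ = Iα, gives α = τ/I = 66.41/1.493 = 44.49 rad/s².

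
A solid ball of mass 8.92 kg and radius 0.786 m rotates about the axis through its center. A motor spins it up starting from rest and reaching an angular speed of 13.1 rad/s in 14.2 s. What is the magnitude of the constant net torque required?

τ ≈ 2.03 N·m

I = (2/5)MR² = (2/5)(8.92)(0.786)² = 2.204 kg·m².
α = Δω/Δt = (13.1 − 0)/14.2 = 0.9225 rad/s².
τ = Iα = (2.204)(0.9225) = 2.034 N·m.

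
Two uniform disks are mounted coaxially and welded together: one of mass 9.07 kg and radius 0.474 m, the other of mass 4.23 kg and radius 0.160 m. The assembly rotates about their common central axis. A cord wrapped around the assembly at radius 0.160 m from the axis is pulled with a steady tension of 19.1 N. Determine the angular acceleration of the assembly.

I = ½M₁R₁² + ½M₂R₂² = ½(9.07)(0.474)² + ½(4.23)(0.160)² = 1.073 kg·m².
τ = F r = (19.1)(0.160) = 3.056 N·m.
α = τ/I = 3.056/1.073 = 2.848 rad/s².

α ≈ 2.85 rad/s²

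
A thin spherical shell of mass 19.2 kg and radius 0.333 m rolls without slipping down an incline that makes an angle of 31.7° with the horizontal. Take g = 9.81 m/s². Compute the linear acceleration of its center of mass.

Translation along the incline: Mg sinθ − f = Ma.
Rotation about the center: fR = Iα with I = (2/3)MR². No-slip gives a = αR, so f = (I/R²)a = (2/3)M a.
Substituting: Mg sinθ = (1 + 0.6667)Ma, so a = g sinθ/(1 + 0.6667) = (9.81) sin 31.7° / 1.667 = 3.093 m/s².

a ≈ 3.09 m/s²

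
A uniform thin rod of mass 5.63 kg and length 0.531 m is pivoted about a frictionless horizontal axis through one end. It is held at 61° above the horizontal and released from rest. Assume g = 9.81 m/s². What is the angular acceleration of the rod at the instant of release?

About the pivot, I = (1/3)ML² = (1/3)(5.63)(0.531)² = 0.5291 kg·m².
The weight acts at the center, a distance L/2 = 0.2655 m from the pivot; τ = Mg(L/2) cos 61° = 7.109 N·m.
α = τ/I = 7.109/0.5291 = 13.43 rad/s².

α ≈ 13.4 rad/s²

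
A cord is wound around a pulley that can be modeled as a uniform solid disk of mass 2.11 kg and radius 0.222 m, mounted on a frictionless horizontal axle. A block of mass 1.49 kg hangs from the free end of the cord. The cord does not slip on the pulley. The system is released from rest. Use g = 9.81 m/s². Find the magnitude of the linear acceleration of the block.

I = ½MR² = (1/2)(2.11)(0.222)² = 0.05199 kg·m².
Block: mg − T = ma. Pulley: TR = Iα. No-slip: a = αR, so T = (I/R²)a = 1.055·a.
Then mg = (m + 1.055)a, so a = (1.49)(9.81)/(1.49 + 1.055) = 5.743 m/s².

a ≈ 5.74 m/s²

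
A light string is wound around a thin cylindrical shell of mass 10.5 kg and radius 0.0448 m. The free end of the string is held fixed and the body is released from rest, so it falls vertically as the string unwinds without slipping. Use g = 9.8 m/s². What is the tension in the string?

Translation: Mg − T = Ma. Rotation about the center: TR = Iα with I = MR².
With a = αR: T = (I/R²)a = M a, so Mg = (1 + 1.000)Ma.
a = g/(1 + 1.000) = 9.8/2.000 = 4.900 m/s².
T = 1.000·M·a = (1.000)(10.5)(4.900) = 51.45 N.

T ≈ 51.5 N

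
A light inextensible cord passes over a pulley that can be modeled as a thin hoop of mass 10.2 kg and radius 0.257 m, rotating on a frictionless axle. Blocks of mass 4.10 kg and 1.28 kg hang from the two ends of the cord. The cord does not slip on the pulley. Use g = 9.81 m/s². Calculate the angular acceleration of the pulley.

α ≈ 6.91 rad/s²

I = MR² = (10.2)(0.257)² = 0.6737 kg·m².
Heavier block: m₁g − T₁ = m₁a. Lighter block: T₂ − m₂g = m₂a.
Pulley: (T₁ − T₂)R = Iα = I(a/R), so T₁ − T₂ = (I/R²)a = 1·M_p a = 10.20·a.
Adding the three: (m₁ − m₂)g = (m₁ + m₂ + 10.20)a, so a = (4.10 − 1.28)(9.81)/(4.10 + 1.28 + 10.20) = 1.776 m/s².
α = a/R = 1.776/0.257 = 6.909 rad/s².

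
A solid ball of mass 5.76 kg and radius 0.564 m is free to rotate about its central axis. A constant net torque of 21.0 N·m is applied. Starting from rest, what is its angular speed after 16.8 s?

ω ≈ 481 rad/s

I = (2/5)MR² = (2/5)(5.76)(0.564)² = 0.7329 kg·m².
α = τ/I = 21.0/0.7329 = 28.65 rad/s².
ω = ω₀ + αt = 0 + (28.65)(16.8) = 481.4 rad/s.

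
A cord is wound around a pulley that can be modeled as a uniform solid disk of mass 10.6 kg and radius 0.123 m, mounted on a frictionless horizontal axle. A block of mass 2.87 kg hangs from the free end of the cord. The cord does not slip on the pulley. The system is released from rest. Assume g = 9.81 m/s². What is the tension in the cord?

T ≈ 18.3 N

I = ½MR² = (1/2)(10.6)(0.123)² = 0.08018 kg·m².
Block: mg − T = ma. Pulley: TR = Iα. No-slip: a = αR, so T = (I/R²)a = 5.300·a.
Then mg = (m + 5.300)a, so a = (2.87)(9.81)/(2.87 + 5.300) = 3.446 m/s².
T = 5.300·a = 18.26 N.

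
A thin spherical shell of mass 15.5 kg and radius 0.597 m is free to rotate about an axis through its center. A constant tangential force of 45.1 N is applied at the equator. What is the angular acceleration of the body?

I = (2/3)MR² = (2/3)(15.5)(0.597)² = 3.683 kg·m².
τ = F R = (45.1)(0.597) = 26.92 N·m.
Newton's second law for rotation, τ = Iα, gives α = τ/I = 26.92/3.683 = 7.311 rad/s².

α ≈ 7.31 rad/s²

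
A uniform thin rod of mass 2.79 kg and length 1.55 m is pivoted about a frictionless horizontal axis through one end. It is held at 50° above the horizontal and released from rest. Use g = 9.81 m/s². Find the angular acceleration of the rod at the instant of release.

α ≈ 6.10 rad/s²

About the pivot, I = (1/3)ML² = (1/3)(2.79)(1.55)² = 2.234 kg·m².
The weight acts at the center, a distance L/2 = 0.7750 m from the pivot; τ = Mg(L/2) cos 50° = 13.63 N·m.
α = τ/I = 13.63/2.234 = 6.102 rad/s².
(Equivalently α = (3g/(2L)) cos 50° = 6.102 rad/s².)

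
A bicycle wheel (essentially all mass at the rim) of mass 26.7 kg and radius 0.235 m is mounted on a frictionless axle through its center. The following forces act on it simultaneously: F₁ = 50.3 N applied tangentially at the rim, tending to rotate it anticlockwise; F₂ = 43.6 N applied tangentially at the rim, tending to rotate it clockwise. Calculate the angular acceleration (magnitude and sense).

α ≈ 1.07 rad/s², anticlockwise

I = MR² = (26.7)(0.235)² = 1.475 kg·m².
Taking anticlockwise as positive: τ₁ = +(50.3)(0.235) = +11.82 N·m; τ₂ = −(43.6)(0.235) = −10.25 N·m.
Net torque τ = 1.574 N·m.
α = τ/I = 1.574/1.475 = 1.068 rad/s².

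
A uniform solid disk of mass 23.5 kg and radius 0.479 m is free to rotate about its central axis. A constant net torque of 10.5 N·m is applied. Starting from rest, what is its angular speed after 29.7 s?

I = ½MR² = (1/2)(23.5)(0.479)² = 2.696 kg·m².
α = τ/I = 10.5/2.696 = 3.895 rad/s².
ω = ω₀ + αt = 0 + (3.895)(29.7) = 115.7 rad/s.

ω ≈ 116 rad/s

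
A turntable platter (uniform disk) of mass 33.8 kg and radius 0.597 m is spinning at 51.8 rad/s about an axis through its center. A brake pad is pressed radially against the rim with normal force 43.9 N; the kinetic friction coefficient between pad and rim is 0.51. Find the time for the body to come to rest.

I = ½MR² = (1/2)(33.8)(0.597)² = 6.023 kg·m².
Friction force f = μN = (0.51)(43.9) = 22.39 N at the rim; torque magnitude τ = fR = 13.37 N·m, opposing ω.
|α| = τ/I = 13.37/6.023 = 2.219 rad/s² (deceleration).
0 = ω₀ − |α|t ⇒ t = ω₀/|α| = 51.8/2.219 = 23.34 s.

t ≈ 23.3 s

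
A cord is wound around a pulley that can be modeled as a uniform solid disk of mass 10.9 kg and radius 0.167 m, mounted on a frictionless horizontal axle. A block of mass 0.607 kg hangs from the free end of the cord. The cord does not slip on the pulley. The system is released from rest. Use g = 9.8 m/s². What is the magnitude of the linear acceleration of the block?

a ≈ 0.982 m/s²

I = ½MR² = (1/2)(10.9)(0.167)² = 0.1520 kg·m².
Block: mg − T = ma. Pulley: TR = Iα. No-slip: a = αR, so T = (I/R²)a = 5.450·a.
Then mg = (m + 5.450)a, so a = (0.607)(9.8)/(0.607 + 5.450) = 0.9821 m/s².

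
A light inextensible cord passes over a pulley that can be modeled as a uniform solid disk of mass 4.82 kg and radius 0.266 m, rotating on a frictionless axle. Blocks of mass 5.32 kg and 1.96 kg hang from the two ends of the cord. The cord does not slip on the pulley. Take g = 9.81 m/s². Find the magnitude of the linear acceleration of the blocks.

a ≈ 3.40 m/s²

I = ½MR² = (1/2)(4.82)(0.266)² = 0.1705 kg·m².
Heavier block: m₁g − T₁ = m₁a. Lighter block: T₂ − m₂g = m₂a.
Pulley: (T₁ − T₂)R = Iα = I(a/R), so T₁ − T₂ = (I/R²)a = (1/2)M_p a = 2.410·a.
Adding the three: (m₁ − m₂)g = (m₁ + m₂ + 2.410)a, so a = (5.32 − 1.96)(9.81)/(5.32 + 1.96 + 2.410) = 3.402 m/s².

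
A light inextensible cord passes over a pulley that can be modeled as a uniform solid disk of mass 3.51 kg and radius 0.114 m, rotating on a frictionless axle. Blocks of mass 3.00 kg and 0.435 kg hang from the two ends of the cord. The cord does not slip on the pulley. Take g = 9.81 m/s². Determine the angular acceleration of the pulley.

α ≈ 42.5 rad/s²

I = ½MR² = (1/2)(3.51)(0.114)² = 0.02281 kg·m².
Heavier block: m₁g − T₁ = m₁a. Lighter block: T₂ − m₂g = m₂a.
Pulley: (T₁ − T₂)R = Iα = I(a/R), so T₁ − T₂ = (I/R²)a = (1/2)M_p a = 1.755·a.
Adding the three: (m₁ − m₂)g = (m₁ + m₂ + 1.755)a, so a = (3.00 − 0.435)(9.81)/(3.00 + 0.435 + 1.755) = 4.848 m/s².
α = a/R = 4.848/0.114 = 42.53 rad/s².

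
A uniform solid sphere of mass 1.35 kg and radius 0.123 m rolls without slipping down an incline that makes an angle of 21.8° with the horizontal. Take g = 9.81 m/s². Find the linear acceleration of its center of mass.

Translation along the incline: Mg sinθ − f = Ma.
Rotation about the center: fR = Iα with I = (2/5)MR². No-slip gives a = αR, so f = (I/R²)a = (2/5)M a.
Substituting: Mg sinθ = (1 + 0.4000)Ma, so a = g sinθ/(1 + 0.4000) = (9.81) sin 21.8° / 1.400 = 2.602 m/s².

a ≈ 2.60 m/s²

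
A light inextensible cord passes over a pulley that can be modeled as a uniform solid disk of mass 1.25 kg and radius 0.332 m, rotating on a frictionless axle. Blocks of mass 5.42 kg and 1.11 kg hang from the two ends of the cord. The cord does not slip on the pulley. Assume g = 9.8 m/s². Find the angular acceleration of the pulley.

α ≈ 17.8 rad/s²

I = ½MR² = (1/2)(1.25)(0.332)² = 0.06889 kg·m².
Heavier block: m₁g − T₁ = m₁a. Lighter block: T₂ − m₂g = m₂a.
Pulley: (T₁ − T₂)R = Iα = I(a/R), so T₁ − T₂ = (I/R²)a = (1/2)M_p a = 0.6250·a.
Adding the three: (m₁ − m₂)g = (m₁ + m₂ + 0.6250)a, so a = (5.42 − 1.11)(9.8)/(5.42 + 1.11 + 0.6250) = 5.903 m/s².
α = a/R = 5.903/0.332 = 17.78 rad/s².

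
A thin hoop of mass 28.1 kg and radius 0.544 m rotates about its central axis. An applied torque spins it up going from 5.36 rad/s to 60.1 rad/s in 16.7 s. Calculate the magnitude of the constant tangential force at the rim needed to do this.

F ≈ 50.1 N

I = MR² = (28.1)(0.544)² = 8.316 kg·m².
α = Δω/Δt = (60.1 − 5.36)/16.7 = 3.278 rad/s².
The required torque is τ = Iα = (8.316)(3.278) = 27.26 N·m.
A tangential force at the rim gives τ = FR, so F = τ/R = 27.26/0.544 = 50.11 N.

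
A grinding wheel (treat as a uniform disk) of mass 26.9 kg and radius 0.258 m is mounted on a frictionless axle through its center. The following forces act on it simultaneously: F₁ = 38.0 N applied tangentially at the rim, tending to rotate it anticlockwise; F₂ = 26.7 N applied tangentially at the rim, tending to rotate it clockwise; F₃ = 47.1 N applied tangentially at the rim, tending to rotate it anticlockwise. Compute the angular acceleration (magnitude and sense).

α ≈ 16.8 rad/s², anticlockwise

I = ½MR² = (1/2)(26.9)(0.258)² = 0.8953 kg·m².
Taking anticlockwise as positive: τ₁ = +(38.0)(0.258) = +9.804 N·m; τ₂ = −(26.7)(0.258) = −6.889 N·m; τ₃ = +(47.1)(0.258) = +12.15 N·m.
Net torque τ = 15.07 N·m.
α = τ/I = 15.07/0.8953 = 16.83 rad/s².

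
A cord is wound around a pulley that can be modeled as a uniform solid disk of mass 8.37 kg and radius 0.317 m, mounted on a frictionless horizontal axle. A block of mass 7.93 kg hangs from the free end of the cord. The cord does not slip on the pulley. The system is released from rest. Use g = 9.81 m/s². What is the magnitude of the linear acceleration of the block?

a ≈ 6.42 m/s²

I = ½MR² = (1/2)(8.37)(0.317)² = 0.4205 kg·m².
Block: mg − T = ma. Pulley: TR = Iα. No-slip: a = αR, so T = (I/R²)a = 4.185·a.
Then mg = (m + 4.185)a, so a = (7.93)(9.81)/(7.93 + 4.185) = 6.421 m/s².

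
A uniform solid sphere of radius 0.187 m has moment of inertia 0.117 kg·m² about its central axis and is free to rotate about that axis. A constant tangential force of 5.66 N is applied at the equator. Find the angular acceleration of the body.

τ = F R = (5.66)(0.187) = 1.058 N·m.
From τ = Iα: α = 1.058/0.1170 = 9.046 rad/s².

α ≈ 9.05 rad/s²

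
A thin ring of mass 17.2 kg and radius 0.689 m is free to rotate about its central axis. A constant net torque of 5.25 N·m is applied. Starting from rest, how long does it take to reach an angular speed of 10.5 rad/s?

I = MR² = (17.2)(0.689)² = 8.165 kg·m².
α = τ/I = 5.25/8.165 = 0.6430 rad/s².
ω = αt ⇒ t = ω/α = 10.5/0.6430 = 16.33 s.

t ≈ 16.3 s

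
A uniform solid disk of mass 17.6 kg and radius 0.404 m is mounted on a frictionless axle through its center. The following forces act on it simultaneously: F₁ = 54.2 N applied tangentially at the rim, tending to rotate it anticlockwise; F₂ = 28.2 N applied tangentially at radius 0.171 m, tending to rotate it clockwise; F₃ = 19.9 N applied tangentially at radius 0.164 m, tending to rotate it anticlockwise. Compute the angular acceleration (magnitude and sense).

I = ½MR² = (1/2)(17.6)(0.404)² = 1.436 kg·m².
Taking anticlockwise as positive: τ₁ = +(54.2)(0.404) = +21.90 N·m; τ₂ = −(28.2)(0.171) = −4.822 N·m; τ₃ = +(19.9)(0.164) = +3.264 N·m.
Net torque τ = 20.34 N·m.
α = τ/I = 20.34/1.436 = 14.16 rad/s².

α ≈ 14.2 rad/s², anticlockwise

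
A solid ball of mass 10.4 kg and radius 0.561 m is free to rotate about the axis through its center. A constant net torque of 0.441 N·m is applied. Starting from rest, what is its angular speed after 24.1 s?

I = (2/5)MR² = (2/5)(10.4)(0.561)² = 1.309 kg·m².
α = τ/I = 0.441/1.309 = 0.3368 rad/s².
ω = ω₀ + αt = 0 + (0.3368)(24.1) = 8.118 rad/s.

ω ≈ 8.12 rad/s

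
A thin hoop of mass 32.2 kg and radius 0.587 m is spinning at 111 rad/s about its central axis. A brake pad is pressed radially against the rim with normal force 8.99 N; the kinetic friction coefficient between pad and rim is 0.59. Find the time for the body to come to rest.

t ≈ 396 s

I = MR² = (32.2)(0.587)² = 11.10 kg·m².
Friction force f = μN = (0.59)(8.99) = 5.304 N at the rim; torque magnitude τ = fR = 3.114 N·m, opposing ω.
|α| = τ/I = 3.114/11.10 = 0.2806 rad/s² (deceleration).
0 = ω₀ − |α|t ⇒ t = ω₀/|α| = 111/0.2806 = 395.6 s.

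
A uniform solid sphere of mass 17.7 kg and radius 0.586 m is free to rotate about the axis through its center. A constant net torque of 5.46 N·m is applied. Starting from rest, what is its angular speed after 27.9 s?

ω ≈ 62.7 rad/s

I = (2/5)MR² = (2/5)(17.7)(0.586)² = 2.431 kg·m².
α = τ/I = 5.46/2.431 = 2.246 rad/s².
ω = ω₀ + αt = 0 + (2.246)(27.9) = 62.66 rad/s.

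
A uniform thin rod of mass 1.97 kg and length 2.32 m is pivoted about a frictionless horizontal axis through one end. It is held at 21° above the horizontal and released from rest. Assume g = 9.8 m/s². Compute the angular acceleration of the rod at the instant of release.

About the pivot, I = (1/3)ML² = (1/3)(1.97)(2.32)² = 3.534 kg·m².
The weight acts at the center, a distance L/2 = 1.160 m from the pivot; τ = Mg(L/2) cos 21° = 20.91 N·m.
α = τ/I = 20.91/3.534 = 5.915 rad/s².

α ≈ 5.92 rad/s²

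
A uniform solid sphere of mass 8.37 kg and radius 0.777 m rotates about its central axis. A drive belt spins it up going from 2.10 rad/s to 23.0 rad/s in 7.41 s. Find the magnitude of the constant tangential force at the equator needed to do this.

F ≈ 7.34 N

I = (2/5)MR² = (2/5)(8.37)(0.777)² = 2.021 kg·m².
α = Δω/Δt = (23.0 − 2.10)/7.41 = 2.821 rad/s².
The required torque is τ = Iα = (2.021)(2.821) = 5.701 N·m.
A tangential force at the equator gives τ = FR, so F = τ/R = 5.701/0.777 = 7.337 N.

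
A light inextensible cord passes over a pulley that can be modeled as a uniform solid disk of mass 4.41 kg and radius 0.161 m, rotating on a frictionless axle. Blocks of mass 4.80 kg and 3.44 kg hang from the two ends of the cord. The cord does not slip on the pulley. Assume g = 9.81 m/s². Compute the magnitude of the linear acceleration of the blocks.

I = ½MR² = (1/2)(4.41)(0.161)² = 0.05716 kg·m².
Heavier block: m₁g − T₁ = m₁a. Lighter block: T₂ − m₂g = m₂a.
Pulley: (T₁ − T₂)R = Iα = I(a/R), so T₁ − T₂ = (I/R²)a = (1/2)M_p a = 2.205·a.
Adding the three: (m₁ − m₂)g = (m₁ + m₂ + 2.205)a, so a = (4.80 − 3.44)(9.81)/(4.80 + 3.44 + 2.205) = 1.277 m/s².

a ≈ 1.28 m/s²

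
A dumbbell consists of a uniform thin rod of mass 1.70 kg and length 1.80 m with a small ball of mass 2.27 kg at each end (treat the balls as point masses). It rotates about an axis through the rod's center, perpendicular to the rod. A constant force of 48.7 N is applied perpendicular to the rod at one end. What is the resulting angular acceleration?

I_rod = (1/12)ML² = (1/12)(1.70)(1.80)² = 0.4590 kg·m².
I_balls = 2·m·(L/2)² = 2(2.27)(0.9000)² = 3.677 kg·m².
Total I = 4.136 kg·m².
τ = F·(L/2) = (48.7)(0.900) = 43.83 N·m.
α = τ/I = 43.83/4.136 = 10.60 rad/s².

α ≈ 10.6 rad/s²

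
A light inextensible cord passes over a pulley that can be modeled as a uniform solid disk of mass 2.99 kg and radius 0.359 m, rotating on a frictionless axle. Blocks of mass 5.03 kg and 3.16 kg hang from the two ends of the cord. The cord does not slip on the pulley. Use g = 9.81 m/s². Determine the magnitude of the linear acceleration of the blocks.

a ≈ 1.89 m/s²

I = ½MR² = (1/2)(2.99)(0.359)² = 0.1927 kg·m².
Heavier block: m₁g − T₁ = m₁a. Lighter block: T₂ − m₂g = m₂a.
Pulley: (T₁ − T₂)R = Iα = I(a/R), so T₁ − T₂ = (I/R²)a = (1/2)M_p a = 1.495·a.
Adding the three: (m₁ − m₂)g = (m₁ + m₂ + 1.495)a, so a = (5.03 − 3.16)(9.81)/(5.03 + 3.16 + 1.495) = 1.894 m/s².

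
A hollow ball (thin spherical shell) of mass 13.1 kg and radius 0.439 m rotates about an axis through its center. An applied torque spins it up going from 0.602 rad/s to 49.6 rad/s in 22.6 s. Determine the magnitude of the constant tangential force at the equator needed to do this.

F ≈ 8.31 N

I = (2/3)MR² = (2/3)(13.1)(0.439)² = 1.683 kg·m².
α = Δω/Δt = (49.6 − 0.602)/22.6 = 2.168 rad/s².
The required torque is τ = Iα = (1.683)(2.168) = 3.649 N·m.
A tangential force at the equator gives τ = FR, so F = τ/R = 3.649/0.439 = 8.312 N.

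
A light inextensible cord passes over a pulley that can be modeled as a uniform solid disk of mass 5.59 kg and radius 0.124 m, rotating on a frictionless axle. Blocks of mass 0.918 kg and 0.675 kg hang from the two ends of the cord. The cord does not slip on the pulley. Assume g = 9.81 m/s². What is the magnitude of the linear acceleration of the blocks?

I = ½MR² = (1/2)(5.59)(0.124)² = 0.04298 kg·m².
Heavier block: m₁g − T₁ = m₁a. Lighter block: T₂ − m₂g = m₂a.
Pulley: (T₁ − T₂)R = Iα = I(a/R), so T₁ − T₂ = (I/R²)a = (1/2)M_p a = 2.795·a.
Adding the three: (m₁ − m₂)g = (m₁ + m₂ + 2.795)a, so a = (0.918 − 0.675)(9.81)/(0.918 + 0.675 + 2.795) = 0.5433 m/s².

a ≈ 0.543 m/s²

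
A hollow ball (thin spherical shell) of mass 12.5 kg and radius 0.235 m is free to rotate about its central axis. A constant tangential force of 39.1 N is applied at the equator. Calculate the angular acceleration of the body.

α ≈ 20.0 rad/s²

I = (2/3)MR² = (2/3)(12.5)(0.235)² = 0.4602 kg·m².
τ = F R = (39.1)(0.235) = 9.188 N·m.
From τ = Iα: α = 9.188/0.4602 = 19.97 rad/s².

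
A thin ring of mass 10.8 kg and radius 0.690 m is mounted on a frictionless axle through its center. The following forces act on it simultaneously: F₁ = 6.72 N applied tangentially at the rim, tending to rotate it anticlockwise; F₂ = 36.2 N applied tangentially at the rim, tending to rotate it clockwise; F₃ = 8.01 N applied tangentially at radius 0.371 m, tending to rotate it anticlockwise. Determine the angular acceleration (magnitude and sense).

α ≈ 3.38 rad/s², clockwise

I = MR² = (10.8)(0.690)² = 5.142 kg·m².
Taking anticlockwise as positive: τ₁ = +(6.72)(0.690) = +4.637 N·m; τ₂ = −(36.2)(0.690) = −24.98 N·m; τ₃ = +(8.01)(0.371) = +2.972 N·m.
Net torque τ = -17.37 N·m.
α = τ/I = -17.37/5.142 = -3.378 rad/s².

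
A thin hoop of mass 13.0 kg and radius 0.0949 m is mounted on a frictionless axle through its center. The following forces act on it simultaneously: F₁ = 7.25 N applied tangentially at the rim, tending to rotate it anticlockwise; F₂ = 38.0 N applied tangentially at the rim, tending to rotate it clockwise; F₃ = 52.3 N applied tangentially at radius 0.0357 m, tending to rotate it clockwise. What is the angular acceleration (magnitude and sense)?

α ≈ 40.9 rad/s², clockwise

I = MR² = (13.0)(0.0949)² = 0.1171 kg·m².
Taking anticlockwise as positive: τ₁ = +(7.25)(0.0949) = +0.6880 N·m; τ₂ = −(38.0)(0.0949) = −3.606 N·m; τ₃ = −(52.3)(0.0357) = −1.867 N·m.
Net torque τ = -4.785 N·m.
α = τ/I = -4.785/0.1171 = -40.87 rad/s².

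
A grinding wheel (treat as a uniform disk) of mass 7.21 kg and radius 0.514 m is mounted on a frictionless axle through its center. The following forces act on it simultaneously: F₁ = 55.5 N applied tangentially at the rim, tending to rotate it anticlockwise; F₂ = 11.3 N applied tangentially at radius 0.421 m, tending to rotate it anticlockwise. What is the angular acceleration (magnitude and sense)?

α ≈ 34.9 rad/s², anticlockwise

I = ½MR² = (1/2)(7.21)(0.514)² = 0.9524 kg·m².
Taking anticlockwise as positive: τ₁ = +(55.5)(0.514) = +28.53 N·m; τ₂ = +(11.3)(0.421) = +4.757 N·m.
Net torque τ = 33.28 N·m.
α = τ/I = 33.28/0.9524 = 34.95 rad/s².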